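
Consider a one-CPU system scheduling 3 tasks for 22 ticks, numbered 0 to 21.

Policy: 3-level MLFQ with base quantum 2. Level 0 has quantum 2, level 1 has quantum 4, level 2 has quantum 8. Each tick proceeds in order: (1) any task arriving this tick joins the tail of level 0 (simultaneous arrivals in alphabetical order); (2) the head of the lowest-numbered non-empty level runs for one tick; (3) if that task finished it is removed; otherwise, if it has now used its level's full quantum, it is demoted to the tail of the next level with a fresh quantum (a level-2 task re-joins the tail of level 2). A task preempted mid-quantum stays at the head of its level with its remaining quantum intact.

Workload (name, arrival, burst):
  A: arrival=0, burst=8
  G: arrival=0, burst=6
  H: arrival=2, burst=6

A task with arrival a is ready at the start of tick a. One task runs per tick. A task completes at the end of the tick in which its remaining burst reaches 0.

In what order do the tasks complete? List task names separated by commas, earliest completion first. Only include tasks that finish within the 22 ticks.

t=0: L0/L1/L2 = AG/-/- → run A
t=1: L0/L1/L2 = AG/-/- → run A
t=2: L0/L1/L2 = GH/A/- → run G
t=3: L0/L1/L2 = GH/A/- → run G
t=4: L0/L1/L2 = H/AG/- → run H
t=5: L0/L1/L2 = H/AG/- → run H
t=6: L0/L1/L2 = -/AGH/- → run A
t=7: L0/L1/L2 = -/AGH/- → run A
t=8: L0/L1/L2 = -/AGH/- → run A
t=9: L0/L1/L2 = -/AGH/- → run A
t=10: L0/L1/L2 = -/GH/A → run G
t=11: L0/L1/L2 = -/GH/A → run G
t=12: L0/L1/L2 = -/GH/A → run G
t=13: L0/L1/L2 = -/GH/A → run G
t=14: L0/L1/L2 = -/H/A → run H
t=15: L0/L1/L2 = -/H/A → run H
t=16: L0/L1/L2 = -/H/A → run H
t=17: L0/L1/L2 = -/H/A → run H
t=18: L0/L1/L2 = -/-/A → run A
t=19: L0/L1/L2 = -/-/A → run A
t=20: (idle)
t=21: (idle)

completion order = G, H, A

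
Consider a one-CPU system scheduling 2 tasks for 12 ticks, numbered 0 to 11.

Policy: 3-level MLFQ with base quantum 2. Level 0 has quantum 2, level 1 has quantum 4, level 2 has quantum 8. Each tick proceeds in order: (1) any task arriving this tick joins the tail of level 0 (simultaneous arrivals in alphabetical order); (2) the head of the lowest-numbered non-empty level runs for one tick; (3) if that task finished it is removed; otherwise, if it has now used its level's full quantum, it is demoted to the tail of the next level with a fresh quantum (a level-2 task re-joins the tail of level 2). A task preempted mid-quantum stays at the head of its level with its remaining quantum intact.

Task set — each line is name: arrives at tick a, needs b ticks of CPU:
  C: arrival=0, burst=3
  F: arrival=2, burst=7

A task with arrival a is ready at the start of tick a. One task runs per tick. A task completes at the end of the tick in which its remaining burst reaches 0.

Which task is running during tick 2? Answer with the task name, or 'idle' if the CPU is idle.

running at tick 2 = F

t=0: L0/L1/L2 = C/-/- → run C
t=1: L0/L1/L2 = C/-/- → run C
t=2: L0/L1/L2 = F/C/- → run F
t=3: L0/L1/L2 = F/C/- → run F
t=4: L0/L1/L2 = -/CF/- → run C
t=5: L0/L1/L2 = -/F/- → run F
t=6: L0/L1/L2 = -/F/- → run F
t=7: L0/L1/L2 = -/F/- → run F
t=8: L0/L1/L2 = -/F/- → run F
t=9: L0/L1/L2 = -/-/F → run F
t=10: (idle)
t=11: (idle)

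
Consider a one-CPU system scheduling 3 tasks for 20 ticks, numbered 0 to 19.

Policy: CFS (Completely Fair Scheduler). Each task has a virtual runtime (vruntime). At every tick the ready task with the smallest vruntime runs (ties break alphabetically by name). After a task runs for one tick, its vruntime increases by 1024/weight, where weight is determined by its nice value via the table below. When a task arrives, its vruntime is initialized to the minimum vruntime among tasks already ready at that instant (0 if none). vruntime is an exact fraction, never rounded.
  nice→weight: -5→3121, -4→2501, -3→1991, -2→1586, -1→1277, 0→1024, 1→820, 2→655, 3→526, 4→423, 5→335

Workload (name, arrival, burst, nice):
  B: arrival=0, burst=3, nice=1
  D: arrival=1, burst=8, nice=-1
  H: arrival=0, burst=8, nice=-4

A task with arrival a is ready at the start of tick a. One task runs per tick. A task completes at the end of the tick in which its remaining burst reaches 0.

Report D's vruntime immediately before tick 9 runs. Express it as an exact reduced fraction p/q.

vruntime(D, start of tick 9) = 3072/1277

t=0: vr[B=0 H=0] → run B
t=1: vr[B=256/205 D=0 H=0] → run D
t=2: vr[B=256/205 D=1024/1277 H=0] → run H
t=3: vr[B=256/205 D=1024/1277 H=1024/2501] → run H
t=4: vr[B=256/205 D=1024/1277 H=2048/2501] → run D
t=5: vr[B=256/205 D=2048/1277 H=2048/2501] → run H
t=6: vr[B=256/205 D=2048/1277 H=3072/2501] → run H
t=7: vr[B=256/205 D=2048/1277 H=4096/2501] → run B
t=8: vr[B=512/205 D=2048/1277 H=4096/2501] → run D
t=9: vr[B=512/205 D=3072/1277 H=4096/2501] → run H
t=10: vr[B=512/205 D=3072/1277 H=5120/2501] → run H
t=11: vr[B=512/205 D=3072/1277 H=6144/2501] → run D
t=12: vr[B=512/205 D=4096/1277 H=6144/2501] → run H
t=13: vr[B=512/205 D=4096/1277 H=7168/2501] → run B
t=14: vr[D=4096/1277 H=7168/2501] → run H
t=15: vr[D=4096/1277] → run D
t=16: vr[D=5120/1277] → run D
t=17: vr[D=6144/1277] → run D
t=18: vr[D=7168/1277] → run D
t=19: (idle)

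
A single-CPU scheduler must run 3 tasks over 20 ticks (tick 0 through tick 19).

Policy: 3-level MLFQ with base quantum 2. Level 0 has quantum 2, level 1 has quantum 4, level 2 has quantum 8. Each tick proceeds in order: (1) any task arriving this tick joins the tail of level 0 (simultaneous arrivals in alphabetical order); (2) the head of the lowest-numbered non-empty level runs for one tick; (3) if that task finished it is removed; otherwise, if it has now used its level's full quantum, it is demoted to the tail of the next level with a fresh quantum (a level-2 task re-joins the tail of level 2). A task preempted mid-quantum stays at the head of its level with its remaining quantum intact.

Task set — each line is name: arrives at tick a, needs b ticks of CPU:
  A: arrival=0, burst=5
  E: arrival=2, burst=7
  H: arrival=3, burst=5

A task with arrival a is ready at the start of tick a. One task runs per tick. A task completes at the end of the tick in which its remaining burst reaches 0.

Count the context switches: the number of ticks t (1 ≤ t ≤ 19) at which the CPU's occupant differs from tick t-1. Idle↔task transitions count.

t=0: L0/L1/L2 = A/-/- → run A
t=1: L0/L1/L2 = A/-/- → run A
t=2: L0/L1/L2 = E/A/- → run E
t=3: L0/L1/L2 = EH/A/- → run E
t=4: L0/L1/L2 = H/AE/- → run H
t=5: L0/L1/L2 = H/AE/- → run H
t=6: L0/L1/L2 = -/AEH/- → run A
t=7: L0/L1/L2 = -/AEH/- → run A
t=8: L0/L1/L2 = -/AEH/- → run A
t=9: L0/L1/L2 = -/EH/- → run E
t=10: L0/L1/L2 = -/EH/- → run E
t=11: L0/L1/L2 = -/EH/- → run E
t=12: L0/L1/L2 = -/EH/- → run E
t=13: L0/L1/L2 = -/H/E → run H
t=14: L0/L1/L2 = -/H/E → run H
t=15: L0/L1/L2 = -/H/E → run H
t=16: L0/L1/L2 = -/-/E → run E
t=17: (idle)
t=18: (idle)
t=19: (idle)

context switches = 7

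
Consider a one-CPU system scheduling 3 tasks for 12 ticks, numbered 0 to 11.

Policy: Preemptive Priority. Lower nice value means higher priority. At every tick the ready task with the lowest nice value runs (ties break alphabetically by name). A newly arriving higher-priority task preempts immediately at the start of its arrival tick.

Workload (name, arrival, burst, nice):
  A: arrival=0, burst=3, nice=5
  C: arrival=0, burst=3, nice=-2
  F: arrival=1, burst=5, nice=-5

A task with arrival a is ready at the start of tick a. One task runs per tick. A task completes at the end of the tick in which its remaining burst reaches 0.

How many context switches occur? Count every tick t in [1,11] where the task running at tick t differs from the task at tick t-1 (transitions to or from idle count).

context switches = 4

t=0: ready={A,C} → run C
t=1: ready={A,C,F} → run F
t=2: ready={A,C,F} → run F
t=3: ready={A,C,F} → run F
t=4: ready={A,C,F} → run F
t=5: ready={A,C,F} → run F
t=6: ready={A,C} → run C
t=7: ready={A,C} → run C
t=8: ready={A} → run A
t=9: ready={A} → run A
t=10: ready={A} → run A
t=11: (idle)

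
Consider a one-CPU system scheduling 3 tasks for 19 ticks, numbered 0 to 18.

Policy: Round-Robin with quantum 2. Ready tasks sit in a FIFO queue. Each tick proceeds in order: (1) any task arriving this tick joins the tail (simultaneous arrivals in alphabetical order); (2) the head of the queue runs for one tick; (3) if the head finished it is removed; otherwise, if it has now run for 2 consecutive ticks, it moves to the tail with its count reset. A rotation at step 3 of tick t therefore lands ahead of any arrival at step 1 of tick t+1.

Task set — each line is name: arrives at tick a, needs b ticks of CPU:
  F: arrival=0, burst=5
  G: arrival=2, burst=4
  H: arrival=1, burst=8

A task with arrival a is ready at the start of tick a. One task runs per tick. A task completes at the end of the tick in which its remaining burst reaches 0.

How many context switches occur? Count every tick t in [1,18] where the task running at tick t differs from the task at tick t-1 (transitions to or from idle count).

t=0: queue=[F] q_used=0 → run F
t=1: queue=[F,H] q_used=1 → run F
t=2: queue=[H,F,G] q_used=0 → run H
t=3: queue=[H,F,G] q_used=1 → run H
t=4: queue=[F,G,H] q_used=0 → run F
t=5: queue=[F,G,H] q_used=1 → run F
t=6: queue=[G,H,F] q_used=0 → run G
t=7: queue=[G,H,F] q_used=1 → run G
t=8: queue=[H,F,G] q_used=0 → run H
t=9: queue=[H,F,G] q_used=1 → run H
t=10: queue=[F,G,H] q_used=0 → run F
t=11: queue=[G,H] q_used=0 → run G
t=12: queue=[G,H] q_used=1 → run G
t=13: queue=[H] q_used=0 → run H
t=14: queue=[H] q_used=1 → run H
t=15: queue=[H] q_used=0 → run H
t=16: queue=[H] q_used=1 → run H
t=17: (idle)
t=18: (idle)

context switches = 8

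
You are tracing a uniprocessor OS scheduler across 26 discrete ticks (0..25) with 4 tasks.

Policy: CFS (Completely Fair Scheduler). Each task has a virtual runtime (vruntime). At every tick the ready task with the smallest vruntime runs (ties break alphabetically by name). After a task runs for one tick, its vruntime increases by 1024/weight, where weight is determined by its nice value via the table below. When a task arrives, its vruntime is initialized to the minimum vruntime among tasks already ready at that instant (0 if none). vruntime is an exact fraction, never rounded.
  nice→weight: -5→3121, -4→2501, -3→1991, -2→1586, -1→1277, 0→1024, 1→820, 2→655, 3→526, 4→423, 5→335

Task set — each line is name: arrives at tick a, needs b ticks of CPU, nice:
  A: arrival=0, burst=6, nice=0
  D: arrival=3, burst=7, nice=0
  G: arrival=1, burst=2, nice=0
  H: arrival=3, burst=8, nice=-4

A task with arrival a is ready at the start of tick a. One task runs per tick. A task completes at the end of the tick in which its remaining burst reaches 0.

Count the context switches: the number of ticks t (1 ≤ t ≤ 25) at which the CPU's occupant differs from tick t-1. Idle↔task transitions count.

context switches = 14

t=0: vr[A=0] → run A
t=1: vr[A=1 G=1] → run A
t=2: vr[A=2 G=1] → run G
t=3: vr[A=2 D=2 G=2 H=2] → run A
t=4: vr[A=3 D=2 G=2 H=2] → run D
t=5: vr[A=3 D=3 G=2 H=2] → run G
t=6: vr[A=3 D=3 H=2] → run H
t=7: vr[A=3 D=3 H=6026/2501] → run H
t=8: vr[A=3 D=3 H=7050/2501] → run H
t=9: vr[A=3 D=3 H=8074/2501] → run A
t=10: vr[A=4 D=3 H=8074/2501] → run D
t=11: vr[A=4 D=4 H=8074/2501] → run H
t=12: vr[A=4 D=4 H=9098/2501] → run H
t=13: vr[A=4 D=4 H=10122/2501] → run A
t=14: vr[A=5 D=4 H=10122/2501] → run D
t=15: vr[A=5 D=5 H=10122/2501] → run H
t=16: vr[A=5 D=5 H=11146/2501] → run H
t=17: vr[A=5 D=5 H=12170/2501] → run H
t=18: vr[A=5 D=5] → run A
t=19: vr[D=5] → run D
t=20: vr[D=6] → run D
t=21: vr[D=7] → run D
t=22: vr[D=8] → run D
t=23: (idle)
t=24: (idle)
t=25: (idle)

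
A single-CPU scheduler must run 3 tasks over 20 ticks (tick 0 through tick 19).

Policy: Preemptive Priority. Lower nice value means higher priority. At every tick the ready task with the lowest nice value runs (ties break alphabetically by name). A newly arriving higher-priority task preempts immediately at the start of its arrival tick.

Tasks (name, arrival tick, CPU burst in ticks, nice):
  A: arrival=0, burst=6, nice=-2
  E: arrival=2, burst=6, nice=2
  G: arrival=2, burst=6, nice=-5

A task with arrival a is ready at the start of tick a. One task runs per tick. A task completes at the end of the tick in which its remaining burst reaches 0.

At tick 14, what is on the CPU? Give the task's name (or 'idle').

t=0: ready={A} → run A
t=1: ready={A} → run A
t=2: ready={A,E,G} → run G
t=3: ready={A,E,G} → run G
t=4: ready={A,E,G} → run G
t=5: ready={A,E,G} → run G
t=6: ready={A,E,G} → run G
t=7: ready={A,E,G} → run G
t=8: ready={A,E} → run A
t=9: ready={A,E} → run A
t=10: ready={A,E} → run A
t=11: ready={A,E} → run A
t=12: ready={E} → run E
t=13: ready={E} → run E
t=14: ready={E} → run E
t=15: ready={E} → run E
t=16: ready={E} → run E
t=17: ready={E} → run E
t=18: (idle)
t=19: (idle)

running at tick 14 = E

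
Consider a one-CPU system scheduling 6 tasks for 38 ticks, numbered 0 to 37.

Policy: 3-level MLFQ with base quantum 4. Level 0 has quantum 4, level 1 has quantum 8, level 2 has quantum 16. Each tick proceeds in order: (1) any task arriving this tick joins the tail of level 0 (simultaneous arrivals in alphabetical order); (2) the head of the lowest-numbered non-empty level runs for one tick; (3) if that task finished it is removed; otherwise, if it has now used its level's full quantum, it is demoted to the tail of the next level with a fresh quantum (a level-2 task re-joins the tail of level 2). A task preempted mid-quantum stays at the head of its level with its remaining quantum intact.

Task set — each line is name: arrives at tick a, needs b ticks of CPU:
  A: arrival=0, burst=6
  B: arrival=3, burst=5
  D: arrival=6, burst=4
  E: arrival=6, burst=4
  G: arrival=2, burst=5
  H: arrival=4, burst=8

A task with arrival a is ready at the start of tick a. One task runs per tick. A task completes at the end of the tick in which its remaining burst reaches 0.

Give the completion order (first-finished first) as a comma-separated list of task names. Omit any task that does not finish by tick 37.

t=0: L0/L1/L2 = A/-/- → run A
t=1: L0/L1/L2 = A/-/- → run A
t=2: L0/L1/L2 = AG/-/- → run A
t=3: L0/L1/L2 = AGB/-/- → run A
t=4: L0/L1/L2 = GBH/A/- → run G
t=5: L0/L1/L2 = GBH/A/- → run G
t=6: L0/L1/L2 = GBHDE/A/- → run G
t=7: L0/L1/L2 = GBHDE/A/- → run G
t=8: L0/L1/L2 = BHDE/AG/- → run B
t=9: L0/L1/L2 = BHDE/AG/- → run B
t=10: L0/L1/L2 = BHDE/AG/- → run B
t=11: L0/L1/L2 = BHDE/AG/- → run B
t=12: L0/L1/L2 = HDE/AGB/- → run H
t=13: L0/L1/L2 = HDE/AGB/- → run H
t=14: L0/L1/L2 = HDE/AGB/- → run H
t=15: L0/L1/L2 = HDE/AGB/- → run H
t=16: L0/L1/L2 = DE/AGBH/- → run D
t=17: L0/L1/L2 = DE/AGBH/- → run D
t=18: L0/L1/L2 = DE/AGBH/- → run D
t=19: L0/L1/L2 = DE/AGBH/- → run D
t=20: L0/L1/L2 = E/AGBH/- → run E
t=21: L0/L1/L2 = E/AGBH/- → run E
t=22: L0/L1/L2 = E/AGBH/- → run E
t=23: L0/L1/L2 = E/AGBH/- → run E
t=24: L0/L1/L2 = -/AGBH/- → run A
t=25: L0/L1/L2 = -/AGBH/- → run A
t=26: L0/L1/L2 = -/GBH/- → run G
t=27: L0/L1/L2 = -/BH/- → run B
t=28: L0/L1/L2 = -/H/- → run H
t=29: L0/L1/L2 = -/H/- → run H
t=30: L0/L1/L2 = -/H/- → run H
t=31: L0/L1/L2 = -/H/- → run H
t=32: (idle)
t=33: (idle)
t=34: (idle)
t=35: (idle)
t=36: (idle)
t=37: (idle)

completion order = D, E, A, G, B, H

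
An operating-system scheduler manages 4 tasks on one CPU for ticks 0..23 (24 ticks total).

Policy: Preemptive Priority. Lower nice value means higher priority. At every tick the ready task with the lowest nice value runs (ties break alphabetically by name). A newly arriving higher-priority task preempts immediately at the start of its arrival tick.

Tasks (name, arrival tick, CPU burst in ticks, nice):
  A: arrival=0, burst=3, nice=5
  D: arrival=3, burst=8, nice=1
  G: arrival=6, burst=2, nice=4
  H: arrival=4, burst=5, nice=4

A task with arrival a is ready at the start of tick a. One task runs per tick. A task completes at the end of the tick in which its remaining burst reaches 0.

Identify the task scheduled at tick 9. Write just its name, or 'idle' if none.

running at tick 9 = D

t=0: ready={A} → run A
t=1: ready={A} → run A
t=2: ready={A} → run A
t=3: ready={D} → run D
t=4: ready={D,H} → run D
t=5: ready={D,H} → run D
t=6: ready={D,G,H} → run D
t=7: ready={D,G,H} → run D
t=8: ready={D,G,H} → run D
t=9: ready={D,G,H} → run D
t=10: ready={D,G,H} → run D
t=11: ready={G,H} → run G
t=12: ready={G,H} → run G
t=13: ready={H} → run H
t=14: ready={H} → run H
t=15: ready={H} → run H
t=16: ready={H} → run H
t=17: ready={H} → run H
t=18: (idle)
t=19: (idle)
t=20: (idle)
t=21: (idle)
t=22: (idle)
t=23: (idle)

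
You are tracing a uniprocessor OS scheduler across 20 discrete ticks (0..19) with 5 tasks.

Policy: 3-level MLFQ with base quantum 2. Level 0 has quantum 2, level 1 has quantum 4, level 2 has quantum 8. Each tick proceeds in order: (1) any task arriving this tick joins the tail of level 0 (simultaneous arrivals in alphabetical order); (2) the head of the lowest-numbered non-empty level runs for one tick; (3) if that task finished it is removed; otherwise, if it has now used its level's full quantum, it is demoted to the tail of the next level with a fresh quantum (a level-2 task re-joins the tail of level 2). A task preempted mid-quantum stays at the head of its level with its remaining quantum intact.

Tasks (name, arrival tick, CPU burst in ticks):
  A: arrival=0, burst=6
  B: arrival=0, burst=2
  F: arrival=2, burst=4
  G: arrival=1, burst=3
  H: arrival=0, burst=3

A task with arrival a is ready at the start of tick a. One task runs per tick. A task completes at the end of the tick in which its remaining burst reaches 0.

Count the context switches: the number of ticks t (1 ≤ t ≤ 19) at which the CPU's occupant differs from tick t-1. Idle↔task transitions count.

t=0: L0/L1/L2 = ABH/-/- → run A
t=1: L0/L1/L2 = ABHG/-/- → run A
t=2: L0/L1/L2 = BHGF/A/- → run B
t=3: L0/L1/L2 = BHGF/A/- → run B
t=4: L0/L1/L2 = HGF/A/- → run H
t=5: L0/L1/L2 = HGF/A/- → run H
t=6: L0/L1/L2 = GF/AH/- → run G
t=7: L0/L1/L2 = GF/AH/- → run G
t=8: L0/L1/L2 = F/AHG/- → run F
t=9: L0/L1/L2 = F/AHG/- → run F
t=10: L0/L1/L2 = -/AHGF/- → run A
t=11: L0/L1/L2 = -/AHGF/- → run A
t=12: L0/L1/L2 = -/AHGF/- → run A
t=13: L0/L1/L2 = -/AHGF/- → run A
t=14: L0/L1/L2 = -/HGF/- → run H
t=15: L0/L1/L2 = -/GF/- → run G
t=16: L0/L1/L2 = -/F/- → run F
t=17: L0/L1/L2 = -/F/- → run F
t=18: (idle)
t=19: (idle)

context switches = 9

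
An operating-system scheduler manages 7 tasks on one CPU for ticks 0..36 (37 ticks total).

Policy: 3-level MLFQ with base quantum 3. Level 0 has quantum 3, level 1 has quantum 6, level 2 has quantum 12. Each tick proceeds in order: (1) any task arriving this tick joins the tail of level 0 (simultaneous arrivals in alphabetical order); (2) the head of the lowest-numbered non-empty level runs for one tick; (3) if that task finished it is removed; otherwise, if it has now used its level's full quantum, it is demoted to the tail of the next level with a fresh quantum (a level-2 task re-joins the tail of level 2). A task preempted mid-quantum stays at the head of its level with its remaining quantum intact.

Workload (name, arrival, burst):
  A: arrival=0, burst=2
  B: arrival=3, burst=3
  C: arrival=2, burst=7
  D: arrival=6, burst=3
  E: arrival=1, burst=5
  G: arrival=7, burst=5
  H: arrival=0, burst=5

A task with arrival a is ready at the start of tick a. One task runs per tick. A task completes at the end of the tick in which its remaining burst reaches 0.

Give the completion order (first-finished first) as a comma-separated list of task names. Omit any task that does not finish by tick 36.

t=0: L0/L1/L2 = AH/-/- → run A
t=1: L0/L1/L2 = AHE/-/- → run A
t=2: L0/L1/L2 = HEC/-/- → run H
t=3: L0/L1/L2 = HECB/-/- → run H
t=4: L0/L1/L2 = HECB/-/- → run H
t=5: L0/L1/L2 = ECB/H/- → run E
t=6: L0/L1/L2 = ECBD/H/- → run E
t=7: L0/L1/L2 = ECBDG/H/- → run E
t=8: L0/L1/L2 = CBDG/HE/- → run C
t=9: L0/L1/L2 = CBDG/HE/- → run C
t=10: L0/L1/L2 = CBDG/HE/- → run C
t=11: L0/L1/L2 = BDG/HEC/- → run B
t=12: L0/L1/L2 = BDG/HEC/- → run B
t=13: L0/L1/L2 = BDG/HEC/- → run B
t=14: L0/L1/L2 = DG/HEC/- → run D
t=15: L0/L1/L2 = DG/HEC/- → run D
t=16: L0/L1/L2 = DG/HEC/- → run D
t=17: L0/L1/L2 = G/HEC/- → run G
t=18: L0/L1/L2 = G/HEC/- → run G
t=19: L0/L1/L2 = G/HEC/- → run G
t=20: L0/L1/L2 = -/HECG/- → run H
t=21: L0/L1/L2 = -/HECG/- → run H
t=22: L0/L1/L2 = -/ECG/- → run E
t=23: L0/L1/L2 = -/ECG/- → run E
t=24: L0/L1/L2 = -/CG/- → run C
t=25: L0/L1/L2 = -/CG/- → run C
t=26: L0/L1/L2 = -/CG/- → run C
t=27: L0/L1/L2 = -/CG/- → run C
t=28: L0/L1/L2 = -/G/- → run G
t=29: L0/L1/L2 = -/G/- → run G
t=30: (idle)
t=31: (idle)
t=32: (idle)
t=33: (idle)
t=34: (idle)
t=35: (idle)
t=36: (idle)

completion order = A, B, D, H, E, C, G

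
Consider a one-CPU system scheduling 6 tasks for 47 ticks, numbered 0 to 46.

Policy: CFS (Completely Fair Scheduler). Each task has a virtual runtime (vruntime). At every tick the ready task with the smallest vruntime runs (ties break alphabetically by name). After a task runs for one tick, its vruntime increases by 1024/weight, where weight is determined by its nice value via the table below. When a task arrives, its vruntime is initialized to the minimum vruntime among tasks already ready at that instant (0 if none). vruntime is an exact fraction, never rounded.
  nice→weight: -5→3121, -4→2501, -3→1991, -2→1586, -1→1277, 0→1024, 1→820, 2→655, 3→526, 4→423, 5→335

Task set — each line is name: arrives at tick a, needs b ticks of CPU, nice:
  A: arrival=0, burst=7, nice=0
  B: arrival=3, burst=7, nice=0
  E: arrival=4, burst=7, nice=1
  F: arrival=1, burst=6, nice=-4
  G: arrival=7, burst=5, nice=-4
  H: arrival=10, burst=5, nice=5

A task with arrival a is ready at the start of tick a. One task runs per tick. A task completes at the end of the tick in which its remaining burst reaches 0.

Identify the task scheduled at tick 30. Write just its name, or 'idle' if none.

running at tick 30 = B

t=0: vr[A=0] → run A
t=1: vr[A=1 F=1] → run A
t=2: vr[A=2 F=1] → run F
t=3: vr[A=2 B=3525/2501 F=3525/2501] → run B
t=4: vr[A=2 B=6026/2501 E=3525/2501 F=3525/2501] → run E
t=5: vr[A=2 B=6026/2501 E=33241/12505 F=3525/2501] → run F
t=6: vr[A=2 B=6026/2501 E=33241/12505 F=4549/2501] → run F
t=7: vr[A=2 B=6026/2501 E=33241/12505 F=5573/2501 G=2] → run A
t=8: vr[A=3 B=6026/2501 E=33241/12505 F=5573/2501 G=2] → run G
t=9: vr[A=3 B=6026/2501 E=33241/12505 F=5573/2501 G=6026/2501] → run F
t=10: vr[A=3 B=6026/2501 E=33241/12505 F=6597/2501 G=6026/2501 H=6026/2501] → run B
t=11: vr[A=3 B=8527/2501 E=33241/12505 F=6597/2501 G=6026/2501 H=6026/2501] → run G
t=12: vr[A=3 B=8527/2501 E=33241/12505 F=6597/2501 G=7050/2501 H=6026/2501] → run H
t=13: vr[A=3 B=8527/2501 E=33241/12505 F=6597/2501 G=7050/2501 H=4579734/837835] → run F
t=14: vr[A=3 B=8527/2501 E=33241/12505 F=7621/2501 G=7050/2501 H=4579734/837835] → run E
t=15: vr[A=3 B=8527/2501 E=48857/12505 F=7621/2501 G=7050/2501 H=4579734/837835] → run G
t=16: vr[A=3 B=8527/2501 E=48857/12505 F=7621/2501 G=8074/2501 H=4579734/837835] → run A
t=17: vr[A=4 B=8527/2501 E=48857/12505 F=7621/2501 G=8074/2501 H=4579734/837835] → run F
t=18: vr[A=4 B=8527/2501 E=48857/12505 G=8074/2501 H=4579734/837835] → run G
t=19: vr[A=4 B=8527/2501 E=48857/12505 G=9098/2501 H=4579734/837835] → run B
t=20: vr[A=4 B=11028/2501 E=48857/12505 G=9098/2501 H=4579734/837835] → run G
t=21: vr[A=4 B=11028/2501 E=48857/12505 H=4579734/837835] → run E
t=22: vr[A=4 B=11028/2501 E=64473/12505 H=4579734/837835] → run A
t=23: vr[A=5 B=11028/2501 E=64473/12505 H=4579734/837835] → run B
t=24: vr[A=5 B=13529/2501 E=64473/12505 H=4579734/837835] → run A
t=25: vr[A=6 B=13529/2501 E=64473/12505 H=4579734/837835] → run E
t=26: vr[A=6 B=13529/2501 E=80089/12505 H=4579734/837835] → run B
t=27: vr[A=6 B=16030/2501 E=80089/12505 H=4579734/837835] → run H
t=28: vr[A=6 B=16030/2501 E=80089/12505 H=7140758/837835] → run A
t=29: vr[B=16030/2501 E=80089/12505 H=7140758/837835] → run E
t=30: vr[B=16030/2501 E=19141/2501 H=7140758/837835] → run B
t=31: vr[B=18531/2501 E=19141/2501 H=7140758/837835] → run B
t=32: vr[E=19141/2501 H=7140758/837835] → run E
t=33: vr[E=111321/12505 H=7140758/837835] → run H
t=34: vr[E=111321/12505 H=9701782/837835] → run E
t=35: vr[H=9701782/837835] → run H
t=36: vr[H=12262806/837835] → run H
t=37: (idle)
t=38: (idle)
t=39: (idle)
t=40: (idle)
t=41: (idle)
t=42: (idle)
t=43: (idle)
t=44: (idle)
t=45: (idle)
t=46: (idle)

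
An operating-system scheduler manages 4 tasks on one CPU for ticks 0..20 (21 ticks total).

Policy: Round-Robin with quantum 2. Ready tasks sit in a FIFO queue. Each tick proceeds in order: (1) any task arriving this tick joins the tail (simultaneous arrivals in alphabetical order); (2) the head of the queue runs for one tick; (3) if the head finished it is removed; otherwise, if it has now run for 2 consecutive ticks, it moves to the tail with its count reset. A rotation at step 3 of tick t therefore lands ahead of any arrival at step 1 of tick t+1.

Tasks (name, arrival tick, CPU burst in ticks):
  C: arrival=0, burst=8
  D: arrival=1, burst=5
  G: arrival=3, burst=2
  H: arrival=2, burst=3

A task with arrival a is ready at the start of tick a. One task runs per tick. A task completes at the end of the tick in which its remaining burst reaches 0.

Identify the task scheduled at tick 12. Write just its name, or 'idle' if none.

t=0: queue=[C] q_used=0 → run C
t=1: queue=[C,D] q_used=1 → run C
t=2: queue=[D,C,H] q_used=0 → run D
t=3: queue=[D,C,H,G] q_used=1 → run D
t=4: queue=[C,H,G,D] q_used=0 → run C
t=5: queue=[C,H,G,D] q_used=1 → run C
t=6: queue=[H,G,D,C] q_used=0 → run H
t=7: queue=[H,G,D,C] q_used=1 → run H
t=8: queue=[G,D,C,H] q_used=0 → run G
t=9: queue=[G,D,C,H] q_used=1 → run G
t=10: queue=[D,C,H] q_used=0 → run D
t=11: queue=[D,C,H] q_used=1 → run D
t=12: queue=[C,H,D] q_used=0 → run C
t=13: queue=[C,H,D] q_used=1 → run C
t=14: queue=[H,D,C] q_used=0 → run H
t=15: queue=[D,C] q_used=0 → run D
t=16: queue=[C] q_used=0 → run C
t=17: queue=[C] q_used=1 → run C
t=18: (idle)
t=19: (idle)
t=20: (idle)

running at tick 12 = C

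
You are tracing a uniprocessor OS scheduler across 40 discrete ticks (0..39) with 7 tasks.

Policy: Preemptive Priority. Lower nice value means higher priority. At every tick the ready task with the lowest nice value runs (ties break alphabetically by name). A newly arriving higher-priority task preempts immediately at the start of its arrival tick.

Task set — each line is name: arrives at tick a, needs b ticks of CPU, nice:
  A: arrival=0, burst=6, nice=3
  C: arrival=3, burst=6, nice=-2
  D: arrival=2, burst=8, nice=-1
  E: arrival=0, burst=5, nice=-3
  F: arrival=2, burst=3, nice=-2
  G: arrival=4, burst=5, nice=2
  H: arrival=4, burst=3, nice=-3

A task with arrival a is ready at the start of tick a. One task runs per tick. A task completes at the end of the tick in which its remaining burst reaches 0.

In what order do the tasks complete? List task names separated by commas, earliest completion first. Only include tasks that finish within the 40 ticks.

completion order = E, H, C, F, D, G, A

t=0: ready={A,E} → run E
t=1: ready={A,E} → run E
t=2: ready={A,D,E,F} → run E
t=3: ready={A,C,D,E,F} → run E
t=4: ready={A,C,D,E,F,G,H} → run E
t=5: ready={A,C,D,F,G,H} → run H
t=6: ready={A,C,D,F,G,H} → run H
t=7: ready={A,C,D,F,G,H} → run H
t=8: ready={A,C,D,F,G} → run C
t=9: ready={A,C,D,F,G} → run C
t=10: ready={A,C,D,F,G} → run C
t=11: ready={A,C,D,F,G} → run C
t=12: ready={A,C,D,F,G} → run C
t=13: ready={A,C,D,F,G} → run C
t=14: ready={A,D,F,G} → run F
t=15: ready={A,D,F,G} → run F
t=16: ready={A,D,F,G} → run F
t=17: ready={A,D,G} → run D
t=18: ready={A,D,G} → run D
t=19: ready={A,D,G} → run D
t=20: ready={A,D,G} → run D
t=21: ready={A,D,G} → run D
t=22: ready={A,D,G} → run D
t=23: ready={A,D,G} → run D
t=24: ready={A,D,G} → run D
t=25: ready={A,G} → run G
t=26: ready={A,G} → run G
t=27: ready={A,G} → run G
t=28: ready={A,G} → run G
t=29: ready={A,G} → run G
t=30: ready={A} → run A
t=31: ready={A} → run A
t=32: ready={A} → run A
t=33: ready={A} → run A
t=34: ready={A} → run A
t=35: ready={A} → run A
t=36: (idle)
t=37: (idle)
t=38: (idle)
t=39: (idle)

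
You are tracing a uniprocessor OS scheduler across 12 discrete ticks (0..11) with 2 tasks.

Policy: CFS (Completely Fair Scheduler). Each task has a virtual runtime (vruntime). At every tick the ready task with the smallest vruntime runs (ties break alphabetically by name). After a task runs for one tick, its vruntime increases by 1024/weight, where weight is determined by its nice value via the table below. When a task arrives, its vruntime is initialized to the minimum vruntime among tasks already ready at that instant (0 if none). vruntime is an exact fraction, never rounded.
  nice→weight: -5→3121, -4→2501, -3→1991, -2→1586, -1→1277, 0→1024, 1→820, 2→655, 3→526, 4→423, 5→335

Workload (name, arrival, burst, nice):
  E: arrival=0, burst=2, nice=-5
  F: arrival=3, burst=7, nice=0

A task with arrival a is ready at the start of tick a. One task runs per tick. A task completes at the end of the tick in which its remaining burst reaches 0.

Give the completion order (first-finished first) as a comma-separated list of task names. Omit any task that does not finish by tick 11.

completion order = E, F

t=0: vr[E=0] → run E
t=1: vr[E=1024/3121] → run E
t=2: (idle)
t=3: vr[F=0] → run F
t=4: vr[F=1] → run F
t=5: vr[F=2] → run F
t=6: vr[F=3] → run F
t=7: vr[F=4] → run F
t=8: vr[F=5] → run F
t=9: vr[F=6] → run F
t=10: (idle)
t=11: (idle)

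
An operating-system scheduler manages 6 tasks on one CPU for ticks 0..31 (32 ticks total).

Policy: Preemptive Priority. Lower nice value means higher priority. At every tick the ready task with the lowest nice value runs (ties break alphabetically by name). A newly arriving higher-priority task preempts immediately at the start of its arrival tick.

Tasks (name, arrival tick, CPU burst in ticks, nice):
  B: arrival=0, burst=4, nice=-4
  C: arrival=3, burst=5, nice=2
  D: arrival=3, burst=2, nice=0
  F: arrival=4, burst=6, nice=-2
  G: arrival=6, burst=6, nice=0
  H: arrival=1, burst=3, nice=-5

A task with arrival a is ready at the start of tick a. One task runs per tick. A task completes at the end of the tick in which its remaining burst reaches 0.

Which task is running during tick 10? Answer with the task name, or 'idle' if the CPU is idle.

t=0: ready={B} → run B
t=1: ready={B,H} → run H
t=2: ready={B,H} → run H
t=3: ready={B,C,D,H} → run H
t=4: ready={B,C,D,F} → run B
t=5: ready={B,C,D,F} → run B
t=6: ready={B,C,D,F,G} → run B
t=7: ready={C,D,F,G} → run F
t=8: ready={C,D,F,G} → run F
t=9: ready={C,D,F,G} → run F
t=10: ready={C,D,F,G} → run F
t=11: ready={C,D,F,G} → run F
t=12: ready={C,D,F,G} → run F
t=13: ready={C,D,G} → run D
t=14: ready={C,D,G} → run D
t=15: ready={C,G} → run G
t=16: ready={C,G} → run G
t=17: ready={C,G} → run G
t=18: ready={C,G} → run G
t=19: ready={C,G} → run G
t=20: ready={C,G} → run G
t=21: ready={C} → run C
t=22: ready={C} → run C
t=23: ready={C} → run C
t=24: ready={C} → run C
t=25: ready={C} → run C
t=26: (idle)
t=27: (idle)
t=28: (idle)
t=29: (idle)
t=30: (idle)
t=31: (idle)

running at tick 10 = F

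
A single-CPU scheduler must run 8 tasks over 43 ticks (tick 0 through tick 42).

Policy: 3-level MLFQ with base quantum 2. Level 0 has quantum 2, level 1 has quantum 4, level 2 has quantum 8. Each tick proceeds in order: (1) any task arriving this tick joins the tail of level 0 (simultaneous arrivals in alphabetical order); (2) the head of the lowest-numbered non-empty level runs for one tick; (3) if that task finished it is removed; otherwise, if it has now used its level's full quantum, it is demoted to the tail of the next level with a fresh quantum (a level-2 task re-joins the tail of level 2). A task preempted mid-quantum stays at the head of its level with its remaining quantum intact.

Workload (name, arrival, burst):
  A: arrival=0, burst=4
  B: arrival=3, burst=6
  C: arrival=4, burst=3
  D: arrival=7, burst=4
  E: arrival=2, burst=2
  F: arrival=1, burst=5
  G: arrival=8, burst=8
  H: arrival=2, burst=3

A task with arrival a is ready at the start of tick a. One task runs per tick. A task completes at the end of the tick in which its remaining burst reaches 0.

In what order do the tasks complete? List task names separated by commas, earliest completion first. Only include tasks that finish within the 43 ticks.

t=0: L0/L1/L2 = A/-/- → run A
t=1: L0/L1/L2 = AF/-/- → run A
t=2: L0/L1/L2 = FEH/A/- → run F
t=3: L0/L1/L2 = FEHB/A/- → run F
t=4: L0/L1/L2 = EHBC/AF/- → run E
t=5: L0/L1/L2 = EHBC/AF/- → run E
t=6: L0/L1/L2 = HBC/AF/- → run H
t=7: L0/L1/L2 = HBCD/AF/- → run H
t=8: L0/L1/L2 = BCDG/AFH/- → run B
t=9: L0/L1/L2 = BCDG/AFH/- → run B
t=10: L0/L1/L2 = CDG/AFHB/- → run C
t=11: L0/L1/L2 = CDG/AFHB/- → run C
t=12: L0/L1/L2 = DG/AFHBC/- → run D
t=13: L0/L1/L2 = DG/AFHBC/- → run D
t=14: L0/L1/L2 = G/AFHBCD/- → run G
t=15: L0/L1/L2 = G/AFHBCD/- → run G
t=16: L0/L1/L2 = -/AFHBCDG/- → run A
t=17: L0/L1/L2 = -/AFHBCDG/- → run A
t=18: L0/L1/L2 = -/FHBCDG/- → run F
t=19: L0/L1/L2 = -/FHBCDG/- → run F
t=20: L0/L1/L2 = -/FHBCDG/- → run F
t=21: L0/L1/L2 = -/HBCDG/- → run H
t=22: L0/L1/L2 = -/BCDG/- → run B
t=23: L0/L1/L2 = -/BCDG/- → run B
t=24: L0/L1/L2 = -/BCDG/- → run B
t=25: L0/L1/L2 = -/BCDG/- → run B
t=26: L0/L1/L2 = -/CDG/- → run C
t=27: L0/L1/L2 = -/DG/- → run D
t=28: L0/L1/L2 = -/DG/- → run D
t=29: L0/L1/L2 = -/G/- → run G
t=30: L0/L1/L2 = -/G/- → run G
t=31: L0/L1/L2 = -/G/- → run G
t=32: L0/L1/L2 = -/G/- → run G
t=33: L0/L1/L2 = -/-/G → run G
t=34: L0/L1/L2 = -/-/G → run G
t=35: (idle)
t=36: (idle)
t=37: (idle)
t=38: (idle)
t=39: (idle)
t=40: (idle)
t=41: (idle)
t=42: (idle)

completion order = E, A, F, H, B, C, D, G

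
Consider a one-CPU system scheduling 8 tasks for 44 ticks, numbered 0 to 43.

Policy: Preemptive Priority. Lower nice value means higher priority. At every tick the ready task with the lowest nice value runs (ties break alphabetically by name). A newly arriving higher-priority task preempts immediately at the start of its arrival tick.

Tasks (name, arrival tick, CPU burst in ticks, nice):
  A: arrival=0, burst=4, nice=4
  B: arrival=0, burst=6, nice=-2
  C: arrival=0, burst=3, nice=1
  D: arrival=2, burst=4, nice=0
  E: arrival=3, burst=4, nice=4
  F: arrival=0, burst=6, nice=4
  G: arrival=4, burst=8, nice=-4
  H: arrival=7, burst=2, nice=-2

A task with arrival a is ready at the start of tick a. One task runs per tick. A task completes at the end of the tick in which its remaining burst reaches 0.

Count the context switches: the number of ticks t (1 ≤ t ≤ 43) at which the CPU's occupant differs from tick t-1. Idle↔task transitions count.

context switches = 9

t=0: ready={A,B,C,F} → run B
t=1: ready={A,B,C,F} → run B
t=2: ready={A,B,C,D,F} → run B
t=3: ready={A,B,C,D,E,F} → run B
t=4: ready={A,B,C,D,E,F,G} → run G
t=5: ready={A,B,C,D,E,F,G} → run G
t=6: ready={A,B,C,D,E,F,G} → run G
t=7: ready={A,B,C,D,E,F,G,H} → run G
t=8: ready={A,B,C,D,E,F,G,H} → run G
t=9: ready={A,B,C,D,E,F,G,H} → run G
t=10: ready={A,B,C,D,E,F,G,H} → run G
t=11: ready={A,B,C,D,E,F,G,H} → run G
t=12: ready={A,B,C,D,E,F,H} → run B
t=13: ready={A,B,C,D,E,F,H} → run B
t=14: ready={A,C,D,E,F,H} → run H
t=15: ready={A,C,D,E,F,H} → run H
t=16: ready={A,C,D,E,F} → run D
t=17: ready={A,C,D,E,F} → run D
t=18: ready={A,C,D,E,F} → run D
t=19: ready={A,C,D,E,F} → run D
t=20: ready={A,C,E,F} → run C
t=21: ready={A,C,E,F} → run C
t=22: ready={A,C,E,F} → run C
t=23: ready={A,E,F} → run A
t=24: ready={A,E,F} → run A
t=25: ready={A,E,F} → run A
t=26: ready={A,E,F} → run A
t=27: ready={E,F} → run E
t=28: ready={E,F} → run E
t=29: ready={E,F} → run E
t=30: ready={E,F} → run E
t=31: ready={F} → run F
t=32: ready={F} → run F
t=33: ready={F} → run F
t=34: ready={F} → run F
t=35: ready={F} → run F
t=36: ready={F} → run F
t=37: (idle)
t=38: (idle)
t=39: (idle)
t=40: (idle)
t=41: (idle)
t=42: (idle)
t=43: (idle)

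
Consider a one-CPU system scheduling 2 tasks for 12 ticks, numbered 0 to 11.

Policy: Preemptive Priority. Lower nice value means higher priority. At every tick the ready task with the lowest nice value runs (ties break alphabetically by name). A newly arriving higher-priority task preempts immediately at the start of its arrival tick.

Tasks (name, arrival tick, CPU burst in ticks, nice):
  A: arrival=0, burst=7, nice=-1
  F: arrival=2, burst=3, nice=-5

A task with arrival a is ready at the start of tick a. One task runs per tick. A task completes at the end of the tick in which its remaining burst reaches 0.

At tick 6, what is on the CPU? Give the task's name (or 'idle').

running at tick 6 = A

t=0: ready={A} → run A
t=1: ready={A} → run A
t=2: ready={A,F} → run F
t=3: ready={A,F} → run F
t=4: ready={A,F} → run F
t=5: ready={A} → run A
t=6: ready={A} → run A
t=7: ready={A} → run A
t=8: ready={A} → run A
t=9: ready={A} → run A
t=10: (idle)
t=11: (idle)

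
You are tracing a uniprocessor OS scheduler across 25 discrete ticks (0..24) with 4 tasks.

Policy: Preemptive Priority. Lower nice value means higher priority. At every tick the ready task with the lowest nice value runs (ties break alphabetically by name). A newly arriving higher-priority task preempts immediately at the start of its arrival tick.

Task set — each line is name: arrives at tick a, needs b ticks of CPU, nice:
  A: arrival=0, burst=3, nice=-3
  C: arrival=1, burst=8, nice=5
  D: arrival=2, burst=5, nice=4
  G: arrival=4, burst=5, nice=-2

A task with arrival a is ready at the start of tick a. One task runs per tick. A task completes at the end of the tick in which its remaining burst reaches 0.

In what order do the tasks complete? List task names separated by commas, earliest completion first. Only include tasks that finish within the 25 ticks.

completion order = A, G, D, C

t=0: ready={A} → run A
t=1: ready={A,C} → run A
t=2: ready={A,C,D} → run A
t=3: ready={C,D} → run D
t=4: ready={C,D,G} → run G
t=5: ready={C,D,G} → run G
t=6: ready={C,D,G} → run G
t=7: ready={C,D,G} → run G
t=8: ready={C,D,G} → run G
t=9: ready={C,D} → run D
t=10: ready={C,D} → run D
t=11: ready={C,D} → run D
t=12: ready={C,D} → run D
t=13: ready={C} → run C
t=14: ready={C} → run C
t=15: ready={C} → run C
t=16: ready={C} → run C
t=17: ready={C} → run C
t=18: ready={C} → run C
t=19: ready={C} → run C
t=20: ready={C} → run C
t=21: (idle)
t=22: (idle)
t=23: (idle)
t=24: (idle)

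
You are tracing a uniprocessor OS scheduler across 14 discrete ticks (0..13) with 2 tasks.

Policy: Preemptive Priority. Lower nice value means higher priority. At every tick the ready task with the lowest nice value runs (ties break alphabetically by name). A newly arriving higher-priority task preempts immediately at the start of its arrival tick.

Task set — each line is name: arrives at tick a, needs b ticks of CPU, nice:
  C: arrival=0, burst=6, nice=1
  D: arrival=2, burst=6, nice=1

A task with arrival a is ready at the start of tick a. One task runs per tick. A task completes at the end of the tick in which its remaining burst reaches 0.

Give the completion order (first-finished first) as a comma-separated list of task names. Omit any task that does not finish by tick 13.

completion order = C, D

t=0: ready={C} → run C
t=1: ready={C} → run C
t=2: ready={C,D} → run C
t=3: ready={C,D} → run C
t=4: ready={C,D} → run C
t=5: ready={C,D} → run C
t=6: ready={D} → run D
t=7: ready={D} → run D
t=8: ready={D} → run D
t=9: ready={D} → run D
t=10: ready={D} → run D
t=11: ready={D} → run D
t=12: (idle)
t=13: (idle)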